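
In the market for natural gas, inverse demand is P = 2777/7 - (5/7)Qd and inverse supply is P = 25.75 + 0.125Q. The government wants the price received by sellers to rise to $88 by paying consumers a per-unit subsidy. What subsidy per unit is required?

Required subsidy s = $47 per unit

At a seller price of 88, quantity supplied is -206 + 8·88 = 498.
Buyers absorb 498 only when they pay Pb = 2777/7 − (5/7)·498 = 41.
s = Ps − Pb = 88 − 41 = 47.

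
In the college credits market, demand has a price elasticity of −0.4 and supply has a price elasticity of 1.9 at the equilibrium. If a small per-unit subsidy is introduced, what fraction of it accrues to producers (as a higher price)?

Producer share = 4/23

For a small subsidy around the equilibrium, the benefit split depends on the relative slopes, which at a point are proportional to the elasticities.
Buyer share = εs/(εs + |εd|) = 1.9/(1.9 + 0.4) = 19/23; seller share = |εd|/(εs + |εd|) = 4/23.
So producers capture 4/23 of the subsidy.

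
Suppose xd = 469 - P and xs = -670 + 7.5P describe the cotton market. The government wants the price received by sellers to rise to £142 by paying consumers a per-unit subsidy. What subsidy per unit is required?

At a seller price of 142, quantity supplied is -670 + 7.5·142 = 395.
Buyers absorb 395 only when they pay Pb with 469 − 1·Pb = 395, i.e. Pb = 74.
s = Ps − Pb = 142 − 74 = 68.

Required subsidy s = £68 per unit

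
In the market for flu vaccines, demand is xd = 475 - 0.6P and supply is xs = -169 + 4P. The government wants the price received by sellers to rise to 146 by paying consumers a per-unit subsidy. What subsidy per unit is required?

Required subsidy s = 46 per unit

At a seller price of 146, quantity supplied is -169 + 4·146 = 415.
Buyers absorb 415 only when they pay Pb with 475 − 0.6·Pb = 415, i.e. Pb = 100.
s = Ps − Pb = 146 − 100 = 46.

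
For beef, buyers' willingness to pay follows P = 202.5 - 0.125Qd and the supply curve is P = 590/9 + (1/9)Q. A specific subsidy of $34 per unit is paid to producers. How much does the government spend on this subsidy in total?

Pre-subsidy: 202.5 - 0.125Q = 590/9 + (1/9)Q gives Q* = 580 and P* = 130.
With the subsidy, sellers receive Ps = Pb + 34 for each unit, where Pb is the price buyers pay.
On the curves, Pb = 202.5 - 0.125Q and Ps = 590/9 + (1/9)Q; the wedge Ps − Pb = 34 gives 590/9 + (1/9)Q − (202.5 - 0.125Q) = 34, so Q' = 724.
Then Pb = 202.5 − 0.125·724 = 112 and Ps = 590/9 + (1/9)·724 = 146.
Government outlay = subsidy × quantity = 34 × 724 = 24616.

Government cost = $24616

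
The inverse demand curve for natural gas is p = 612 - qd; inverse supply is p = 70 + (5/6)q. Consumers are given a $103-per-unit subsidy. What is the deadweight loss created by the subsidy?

Deadweight loss = 31827/11

Pre-subsidy: 612 - q = 70 + (5/6)q gives q* = 3252/11 and p* = 3480/11.
With the rebate, buyers effectively pay pb = ps − 103, where ps is the price sellers receive.
On the curves, pb = 612 - q and ps = 70 + (5/6)q; the wedge ps − pb = 103 gives 70 + (5/6)q − (612 - q) = 103, so q' = 3870/11.
Then pb = 612 − 1·(3870/11) = 2862/11 and ps = 70 + (5/6)·(3870/11) = 3995/11.
The subsidy expands output by 3870/11 − 3252/11 = 618/11 past the efficient level; on those units the gap between marginal cost and willingness to pay runs from 0 up to 103.
DWL = ½ × 103 × 618/11 = 31827/11.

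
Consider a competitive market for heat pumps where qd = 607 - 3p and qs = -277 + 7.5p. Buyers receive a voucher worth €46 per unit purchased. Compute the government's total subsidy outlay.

Pre-subsidy: 607 - 3p = -277 + 7.5p gives p* = 1768/21, q* = 2481/7.
With the rebate, buyers effectively pay pb = ps − 46, where ps is the price sellers receive.
Demand in terms of ps becomes qd = 607 − 3(ps − 46) = 745 - 3ps. Setting this equal to supply: 745 - 3ps = -277 + 7.5ps, so ps = 292/3.
Buyers pay pb = 292/3 − 46 = 154/3; q' = -277 + 7.5·(292/3) = 453.
Government outlay = subsidy × quantity = 46 × 453 = 20838.

Government cost = €20838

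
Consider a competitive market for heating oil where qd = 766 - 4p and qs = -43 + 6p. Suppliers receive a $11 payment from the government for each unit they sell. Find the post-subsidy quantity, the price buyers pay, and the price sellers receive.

Pre-subsidy: 766 - 4p = -43 + 6p gives p* = 80.9, q* = 442.4.
With the subsidy, sellers receive ps = pb + 11 for each unit, where pb is the price buyers pay.
Supply in terms of pb becomes qs = -43 + 6(pb + 11) = 23 + 6pb. Setting this equal to demand: 766 - 4pb = 23 + 6pb, so pb = 74.3.
Sellers receive ps = 74.3 + 11 = 85.3; q' = 766 − 4·74.3 = 468.8.

q' = 468.8; buyers pay $74.3; sellers receive $85.3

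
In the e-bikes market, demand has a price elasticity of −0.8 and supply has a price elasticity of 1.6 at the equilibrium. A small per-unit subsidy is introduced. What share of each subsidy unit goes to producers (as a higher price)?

For a small subsidy around the equilibrium, the benefit split depends on the relative slopes, which at a point are proportional to the elasticities.
Buyer share = εs/(εs + |εd|) = 1.6/(1.6 + 0.8) = 2/3; seller share = |εd|/(εs + |εd|) = 1/3.
So producers capture 1/3 of the subsidy.

Producer share = 1/3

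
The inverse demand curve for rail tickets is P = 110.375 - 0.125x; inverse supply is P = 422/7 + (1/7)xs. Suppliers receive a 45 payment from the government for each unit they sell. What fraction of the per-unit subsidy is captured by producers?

Producer share = 8/15

Pre-subsidy: 110.375 - 0.125x = 422/7 + (1/7)x gives x* = 187 and P* = 87.
With the subsidy, sellers receive Ps = Pb + 45 for each unit, where Pb is the price buyers pay.
On the curves, Pb = 110.375 - 0.125x and Ps = 422/7 + (1/7)x; the wedge Ps − Pb = 45 gives 422/7 + (1/7)x − (110.375 - 0.125x) = 45, so x' = 355.
Then Pb = 110.375 − 0.125·355 = 66 and Ps = 422/7 + (1/7)·355 = 111.
Buyers' price falls by P* − Pb = 87 − 66 = 21; sellers' price rises by Ps − P* = 111 − 87 = 24.
So producers capture 24/45 = 8/15 of each unit of subsidy.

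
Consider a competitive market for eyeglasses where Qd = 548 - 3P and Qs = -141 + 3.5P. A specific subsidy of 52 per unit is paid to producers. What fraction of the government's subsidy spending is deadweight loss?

DWL / government spending = 21/157

Pre-subsidy: 548 - 3P = -141 + 3.5P gives P* = 106, Q* = 230.
With the subsidy, sellers receive Ps = Pb + 52 for each unit, where Pb is the price buyers pay.
Supply in terms of Pb becomes Qs = -141 + 3.5(Pb + 52) = 41 + 3.5Pb. Setting this equal to demand: 548 - 3Pb = 41 + 3.5Pb, so Pb = 78.
Sellers receive Ps = 78 + 52 = 130; Q' = 548 − 3·78 = 314.
ΔCS = ½(230 + 314)(106 − 78) = 7616; ΔPS = ½(230 + 314)(130 − 106) = 6528.
Government spending = 52 × 314 = 16328.
DWL = ½ × 52 × (314 − 230) = 2184; fraction = 2184 / 16328 = 21/157.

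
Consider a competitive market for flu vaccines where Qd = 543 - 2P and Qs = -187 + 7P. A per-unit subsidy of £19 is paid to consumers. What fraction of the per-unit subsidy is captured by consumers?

Pre-subsidy: 543 - 2P = -187 + 7P gives P* = 730/9, Q* = 3427/9.
With the rebate, buyers effectively pay Pb = Ps − 19, where Ps is the price sellers receive.
Demand in terms of Ps becomes Qd = 543 − 2(Ps − 19) = 581 - 2Ps. Setting this equal to supply: 581 - 2Ps = -187 + 7Ps, so Ps = 256/3.
Buyers pay Pb = 256/3 − 19 = 199/3; Q' = -187 + 7·(256/3) = 1231/3.
Buyers' price falls by P* − Pb = 730/9 − 199/3 = 133/9; sellers' price rises by Ps − P* = 256/3 − 730/9 = 38/9.
So consumers capture (133/9)/19 = 7/9 of each unit of subsidy.

Consumer share = 7/9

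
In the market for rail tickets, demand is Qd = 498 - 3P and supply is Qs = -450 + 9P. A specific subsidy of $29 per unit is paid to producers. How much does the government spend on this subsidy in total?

Pre-subsidy: 498 - 3P = -450 + 9P gives P* = 79, Q* = 261.
With the subsidy, sellers receive Ps = Pb + 29 for each unit, where Pb is the price buyers pay.
Supply in terms of Pb becomes Qs = -450 + 9(Pb + 29) = -189 + 9Pb. Setting this equal to demand: 498 - 3Pb = -189 + 9Pb, so Pb = 57.25.
Sellers receive Ps = 57.25 + 29 = 86.25; Q' = 498 − 3·57.25 = 326.25.
Government outlay = subsidy × quantity = 29 × 326.25 = 9461.25.

Government cost = $9461.25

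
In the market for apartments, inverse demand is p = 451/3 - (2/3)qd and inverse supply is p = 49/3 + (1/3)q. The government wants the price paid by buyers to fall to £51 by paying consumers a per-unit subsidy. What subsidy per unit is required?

At a buyer price of 51, quantity demanded is 225.5 − 1.5·51 = 149.
Sellers supply 149 only when they receive ps = 49/3 + (1/3)·149 = 66.
s = ps − pb = 66 − 51 = 15.

Required subsidy s = £15 per unit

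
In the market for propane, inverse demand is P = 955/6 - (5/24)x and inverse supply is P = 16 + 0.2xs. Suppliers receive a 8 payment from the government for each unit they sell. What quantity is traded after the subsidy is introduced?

x' = 18140/49

Pre-subsidy: 955/6 - (5/24)x = 16 + 0.2x gives x* = 17180/49 and P* = 4220/49.
With the subsidy, sellers receive Ps = Pb + 8 for each unit, where Pb is the price buyers pay.
On the curves, Pb = 955/6 - (5/24)x and Ps = 16 + 0.2x; the wedge Ps − Pb = 8 gives 16 + 0.2x − (955/6 - (5/24)x) = 8, so x' = 18140/49.
Then Pb = 955/6 − (5/24)·(18140/49) = 4020/49 and Ps = 16 + 0.2·(18140/49) = 4412/49.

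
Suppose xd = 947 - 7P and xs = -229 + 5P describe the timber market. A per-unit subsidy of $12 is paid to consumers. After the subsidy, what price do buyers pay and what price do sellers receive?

Buyers pay $93; sellers receive $105

Pre-subsidy: 947 - 7P = -229 + 5P gives P* = 98, x* = 261.
With the rebate, buyers effectively pay Pb = Ps − 12, where Ps is the price sellers receive.
Demand in terms of Ps becomes xd = 947 − 7(Ps − 12) = 1031 - 7Ps. Setting this equal to supply: 1031 - 7Ps = -229 + 5Ps, so Ps = 105.
Buyers pay Pb = 105 − 12 = 93; x' = -229 + 5·105 = 296.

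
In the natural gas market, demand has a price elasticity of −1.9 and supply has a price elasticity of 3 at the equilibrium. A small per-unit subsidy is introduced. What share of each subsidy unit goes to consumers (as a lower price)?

For a small subsidy around the equilibrium, the benefit split depends on the relative slopes, which at a point are proportional to the elasticities.
Buyer share = εs/(εs + |εd|) = 3/(3 + 1.9) = 30/49; seller share = |εd|/(εs + |εd|) = 19/49.

Consumer share = 30/49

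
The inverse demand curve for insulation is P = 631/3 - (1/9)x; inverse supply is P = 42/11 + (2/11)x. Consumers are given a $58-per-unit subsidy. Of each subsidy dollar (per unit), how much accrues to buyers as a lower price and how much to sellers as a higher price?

Buyers gain $22 per unit; sellers gain $36 per unit

Pre-subsidy: 631/3 - (1/9)x = 42/11 + (2/11)x gives x* = 705 and P* = 132.
With the rebate, buyers effectively pay Pb = Ps − 58, where Ps is the price sellers receive.
On the curves, Pb = 631/3 - (1/9)x and Ps = 42/11 + (2/11)x; the wedge Ps − Pb = 58 gives 42/11 + (2/11)x − (631/3 - (1/9)x) = 58, so x' = 903.
Then Pb = 631/3 − (1/9)·903 = 110 and Ps = 42/11 + (2/11)·903 = 168.
Buyers' price falls by P* − Pb = 132 − 110 = 22; sellers' price rises by Ps − P* = 168 − 132 = 36.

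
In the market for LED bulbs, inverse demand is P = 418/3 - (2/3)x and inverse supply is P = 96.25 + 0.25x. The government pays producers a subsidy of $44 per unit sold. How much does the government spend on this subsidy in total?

Government cost = $4180

Pre-subsidy: 418/3 - (2/3)x = 96.25 + 0.25x gives x* = 47 and P* = 108.
With the subsidy, sellers receive Ps = Pb + 44 for each unit, where Pb is the price buyers pay.
On the curves, Pb = 418/3 - (2/3)x and Ps = 96.25 + 0.25x; the wedge Ps − Pb = 44 gives 96.25 + 0.25x − (418/3 - (2/3)x) = 44, so x' = 95.
Then Pb = 418/3 − (2/3)·95 = 76 and Ps = 96.25 + 0.25·95 = 120.
Government outlay = subsidy × quantity = 44 × 95 = 4180.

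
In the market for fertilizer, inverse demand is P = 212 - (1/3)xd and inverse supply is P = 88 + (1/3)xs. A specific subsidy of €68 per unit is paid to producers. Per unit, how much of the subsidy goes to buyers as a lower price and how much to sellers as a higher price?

Buyers gain €34 per unit; sellers gain €34 per unit

Pre-subsidy: 212 - (1/3)x = 88 + (1/3)x gives x* = 186 and P* = 150.
With the subsidy, sellers receive Ps = Pb + 68 for each unit, where Pb is the price buyers pay.
On the curves, Pb = 212 - (1/3)x and Ps = 88 + (1/3)x; the wedge Ps − Pb = 68 gives 88 + (1/3)x − (212 - (1/3)x) = 68, so x' = 288.
Then Pb = 212 − (1/3)·288 = 116 and Ps = 88 + (1/3)·288 = 184.
Buyers' price falls by P* − Pb = 150 − 116 = 34; sellers' price rises by Ps − P* = 184 − 150 = 34.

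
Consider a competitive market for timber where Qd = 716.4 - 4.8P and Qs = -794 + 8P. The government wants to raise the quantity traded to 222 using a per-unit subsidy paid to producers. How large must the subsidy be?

At Q = 222, invert demand for the buyer price: Pb = (716.4 − 222)/4.8 = 103; invert supply for the seller price: Ps = (222 − (-794))/8 = 127.
The subsidy must fill the gap: s = Ps − Pb = 127 − 103 = 24.

Required subsidy s = 24 per unit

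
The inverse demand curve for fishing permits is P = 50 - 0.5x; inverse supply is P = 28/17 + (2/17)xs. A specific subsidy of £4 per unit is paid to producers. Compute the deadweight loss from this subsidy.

Pre-subsidy: 50 - 0.5x = 28/17 + (2/17)x gives x* = 548/7 and P* = 76/7.
With the subsidy, sellers receive Ps = Pb + 4 for each unit, where Pb is the price buyers pay.
On the curves, Pb = 50 - 0.5x and Ps = 28/17 + (2/17)x; the wedge Ps − Pb = 4 gives 28/17 + (2/17)x − (50 - 0.5x) = 4, so x' = 1780/21.
Then Pb = 50 − 0.5·(1780/21) = 160/21 and Ps = 28/17 + (2/17)·(1780/21) = 244/21.
The subsidy expands output by 1780/21 − 548/7 = 136/21 past the efficient level; on those units the gap between marginal cost and willingness to pay runs from 0 up to 4.
DWL = ½ × 4 × 136/21 = 272/21.

Deadweight loss = 272/21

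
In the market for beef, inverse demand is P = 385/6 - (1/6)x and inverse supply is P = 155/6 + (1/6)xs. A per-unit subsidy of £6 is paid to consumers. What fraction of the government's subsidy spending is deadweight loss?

DWL / government spending = 9/133

Pre-subsidy: 385/6 - (1/6)x = 155/6 + (1/6)x gives x* = 115 and P* = 45.
With the rebate, buyers effectively pay Pb = Ps − 6, where Ps is the price sellers receive.
On the curves, Pb = 385/6 - (1/6)x and Ps = 155/6 + (1/6)x; the wedge Ps − Pb = 6 gives 155/6 + (1/6)x − (385/6 - (1/6)x) = 6, so x' = 133.
Then Pb = 385/6 − (1/6)·133 = 42 and Ps = 155/6 + (1/6)·133 = 48.
ΔCS = ½(115 + 133)(45 − 42) = 372; ΔPS = ½(115 + 133)(48 − 45) = 372.
Government spending = 6 × 133 = 798.
DWL = ½ × 6 × (133 − 115) = 54; fraction = 54 / 798 = 9/133.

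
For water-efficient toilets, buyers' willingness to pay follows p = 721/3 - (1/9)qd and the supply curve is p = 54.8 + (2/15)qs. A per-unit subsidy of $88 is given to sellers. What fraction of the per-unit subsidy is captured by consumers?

Consumer share = 5/11

Pre-subsidy: 721/3 - (1/9)q = 54.8 + (2/15)q gives q* = 759 and p* = 156.
With the subsidy, sellers receive ps = pb + 88 for each unit, where pb is the price buyers pay.
On the curves, pb = 721/3 - (1/9)q and ps = 54.8 + (2/15)q; the wedge ps − pb = 88 gives 54.8 + (2/15)q − (721/3 - (1/9)q) = 88, so q' = 1119.
Then pb = 721/3 − (1/9)·1119 = 116 and ps = 54.8 + (2/15)·1119 = 204.
Buyers' price falls by p* − pb = 156 − 116 = 40; sellers' price rises by ps − p* = 204 − 156 = 48.
So consumers capture 40/88 = 5/11 of each unit of subsidy.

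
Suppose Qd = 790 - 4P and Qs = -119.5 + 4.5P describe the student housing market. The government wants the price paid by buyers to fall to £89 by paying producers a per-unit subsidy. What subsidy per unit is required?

At a buyer price of 89, quantity demanded is 790 − 4·89 = 434.
Sellers supply 434 only when they receive Ps with -119.5 + 4.5·Ps = 434, i.e. Ps = 123.
s = Ps − Pb = 123 − 89 = 34.

Required subsidy s = £34 per unit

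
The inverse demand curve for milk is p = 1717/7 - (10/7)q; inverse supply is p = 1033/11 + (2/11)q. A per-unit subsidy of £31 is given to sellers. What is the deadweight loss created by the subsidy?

Deadweight loss = £298.375

Pre-subsidy: 1717/7 - (10/7)q = 1033/11 + (2/11)q gives q* = 94 and p* = 111.
With the subsidy, sellers receive ps = pb + 31 for each unit, where pb is the price buyers pay.
On the curves, pb = 1717/7 - (10/7)q and ps = 1033/11 + (2/11)q; the wedge ps − pb = 31 gives 1033/11 + (2/11)q − (1717/7 - (10/7)q) = 31, so q' = 113.25.
Then pb = 1717/7 − (10/7)·113.25 = 83.5 and ps = 1033/11 + (2/11)·113.25 = 114.5.
The subsidy expands output by 113.25 − 94 = 19.25 past the efficient level; on those units the gap between marginal cost and willingness to pay runs from 0 up to 31.
DWL = ½ × 31 × 19.25 = 298.375.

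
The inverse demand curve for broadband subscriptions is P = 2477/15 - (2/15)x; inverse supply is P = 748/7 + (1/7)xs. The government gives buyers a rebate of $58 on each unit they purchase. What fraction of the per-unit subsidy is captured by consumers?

Consumer share = 14/29

Pre-subsidy: 2477/15 - (2/15)x = 748/7 + (1/7)x gives x* = 211 and P* = 137.
With the rebate, buyers effectively pay Pb = Ps − 58, where Ps is the price sellers receive.
On the curves, Pb = 2477/15 - (2/15)x and Ps = 748/7 + (1/7)x; the wedge Ps − Pb = 58 gives 748/7 + (1/7)x − (2477/15 - (2/15)x) = 58, so x' = 421.
Then Pb = 2477/15 − (2/15)·421 = 109 and Ps = 748/7 + (1/7)·421 = 167.
Buyers' price falls by P* − Pb = 137 − 109 = 28; sellers' price rises by Ps − P* = 167 − 137 = 30.
So consumers capture 28/58 = 14/29 of each unit of subsidy.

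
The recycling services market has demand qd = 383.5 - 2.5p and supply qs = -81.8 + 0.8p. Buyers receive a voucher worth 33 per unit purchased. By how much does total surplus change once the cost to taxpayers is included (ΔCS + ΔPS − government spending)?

Pre-subsidy: 383.5 - 2.5p = -81.8 + 0.8p gives p* = 141, q* = 31.
With the rebate, buyers effectively pay pb = ps − 33, where ps is the price sellers receive.
Demand in terms of ps becomes qd = 383.5 − 2.5(ps − 33) = 466 - 2.5ps. Setting this equal to supply: 466 - 2.5ps = -81.8 + 0.8ps, so ps = 166.
Buyers pay pb = 166 − 33 = 133; q' = -81.8 + 0.8·166 = 51.
ΔCS = ½(31 + 51)(141 − 133) = 328; ΔPS = ½(31 + 51)(166 − 141) = 1025.
Government spending = 33 × 51 = 1683.
Net change = 328 + 1025 − 1683 = -330. The loss equals the DWL triangle ½·33·20.

Net change in total surplus = -330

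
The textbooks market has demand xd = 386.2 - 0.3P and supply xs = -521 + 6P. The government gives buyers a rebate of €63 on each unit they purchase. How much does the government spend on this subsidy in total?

Government cost = €22743

Pre-subsidy: 386.2 - 0.3P = -521 + 6P gives P* = 144, x* = 343.
With the rebate, buyers effectively pay Pb = Ps − 63, where Ps is the price sellers receive.
Demand in terms of Ps becomes xd = 386.2 − 0.3(Ps − 63) = 405.1 - 0.3Ps. Setting this equal to supply: 405.1 - 0.3Ps = -521 + 6Ps, so Ps = 147.
Buyers pay Pb = 147 − 63 = 84; x' = -521 + 6·147 = 361.
Government outlay = subsidy × quantity = 63 × 361 = 22743.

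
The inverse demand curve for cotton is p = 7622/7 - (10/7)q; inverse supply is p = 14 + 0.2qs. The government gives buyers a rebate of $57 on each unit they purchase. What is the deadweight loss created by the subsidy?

Pre-subsidy: 7622/7 - (10/7)q = 14 + 0.2q gives q* = 660 and p* = 146.
With the rebate, buyers effectively pay pb = ps − 57, where ps is the price sellers receive.
On the curves, pb = 7622/7 - (10/7)q and ps = 14 + 0.2q; the wedge ps − pb = 57 gives 14 + 0.2q − (7622/7 - (10/7)q) = 57, so q' = 695.
Then pb = 7622/7 − (10/7)·695 = 96 and ps = 14 + 0.2·695 = 153.
The subsidy expands output by 695 − 660 = 35 past the efficient level; on those units the gap between marginal cost and willingness to pay runs from 0 up to 57.
DWL = ½ × 57 × 35 = 997.5.

Deadweight loss = $997.5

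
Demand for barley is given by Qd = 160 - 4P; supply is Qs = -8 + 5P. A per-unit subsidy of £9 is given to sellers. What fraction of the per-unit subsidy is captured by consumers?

Consumer share = 5/9

Pre-subsidy: 160 - 4P = -8 + 5P gives P* = 56/3, Q* = 256/3.
With the subsidy, sellers receive Ps = Pb + 9 for each unit, where Pb is the price buyers pay.
Supply in terms of Pb becomes Qs = -8 + 5(Pb + 9) = 37 + 5Pb. Setting this equal to demand: 160 - 4Pb = 37 + 5Pb, so Pb = 41/3.
Sellers receive Ps = 41/3 + 9 = 68/3; Q' = 160 − 4·(41/3) = 316/3.
Buyers' price falls by P* − Pb = 56/3 − 41/3 = 5; sellers' price rises by Ps − P* = 68/3 − 56/3 = 4.
So consumers capture 5/9 = 5/9 of each unit of subsidy.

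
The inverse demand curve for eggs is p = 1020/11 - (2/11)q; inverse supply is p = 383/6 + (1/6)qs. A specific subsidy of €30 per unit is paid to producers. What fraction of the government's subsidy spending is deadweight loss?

Pre-subsidy: 1020/11 - (2/11)q = 383/6 + (1/6)q gives q* = 1907/23 and p* = 1786/23.
With the subsidy, sellers receive ps = pb + 30 for each unit, where pb is the price buyers pay.
On the curves, pb = 1020/11 - (2/11)q and ps = 383/6 + (1/6)q; the wedge ps − pb = 30 gives 383/6 + (1/6)q − (1020/11 - (2/11)q) = 30, so q' = 169.
Then pb = 1020/11 − (2/11)·169 = 62 and ps = 383/6 + (1/6)·169 = 92.
ΔCS = ½(1907/23 + 169)(1786/23 − 62) = 1042920/529; ΔPS = ½(1907/23 + 169)(92 − 1786/23) = 956010/529.
Government spending = 30 × 169 = 5070.
DWL = ½ × 30 × (169 − 1907/23) = 29700/23; fraction = (29700/23) / 5070 = 990/3887.

DWL / government spending = 990/3887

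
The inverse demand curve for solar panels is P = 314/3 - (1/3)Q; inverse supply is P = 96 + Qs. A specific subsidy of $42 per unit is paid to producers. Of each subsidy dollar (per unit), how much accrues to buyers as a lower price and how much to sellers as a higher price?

Buyers gain $10.5 per unit; sellers gain $31.5 per unit

Pre-subsidy: 314/3 - (1/3)Q = 96 + Q gives Q* = 6.5 and P* = 102.5.
With the subsidy, sellers receive Ps = Pb + 42 for each unit, where Pb is the price buyers pay.
On the curves, Pb = 314/3 - (1/3)Q and Ps = 96 + Q; the wedge Ps − Pb = 42 gives 96 + Q − (314/3 - (1/3)Q) = 42, so Q' = 38.
Then Pb = 314/3 − (1/3)·38 = 92 and Ps = 96 + 1·38 = 134.
Buyers' price falls by P* − Pb = 102.5 − 92 = 10.5; sellers' price rises by Ps − P* = 134 − 102.5 = 31.5.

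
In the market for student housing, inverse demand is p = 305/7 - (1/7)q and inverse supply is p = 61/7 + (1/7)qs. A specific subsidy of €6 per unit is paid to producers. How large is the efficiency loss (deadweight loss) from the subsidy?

Pre-subsidy: 305/7 - (1/7)q = 61/7 + (1/7)q gives q* = 122 and p* = 183/7.
With the subsidy, sellers receive ps = pb + 6 for each unit, where pb is the price buyers pay.
On the curves, pb = 305/7 - (1/7)q and ps = 61/7 + (1/7)q; the wedge ps − pb = 6 gives 61/7 + (1/7)q − (305/7 - (1/7)q) = 6, so q' = 143.
Then pb = 305/7 − (1/7)·143 = 162/7 and ps = 61/7 + (1/7)·143 = 204/7.
The subsidy expands output by 143 − 122 = 21 past the efficient level; on those units the gap between marginal cost and willingness to pay runs from 0 up to 6.
DWL = ½ × 6 × 21 = 63.

Deadweight loss = €63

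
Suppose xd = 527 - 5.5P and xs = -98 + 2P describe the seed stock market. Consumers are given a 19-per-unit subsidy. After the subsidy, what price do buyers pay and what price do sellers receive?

Buyers pay 1174/15; sellers receive 1459/15

Pre-subsidy: 527 - 5.5P = -98 + 2P gives P* = 250/3, x* = 206/3.
With the rebate, buyers effectively pay Pb = Ps − 19, where Ps is the price sellers receive.
Demand in terms of Ps becomes xd = 527 − 5.5(Ps − 19) = 631.5 - 5.5Ps. Setting this equal to supply: 631.5 - 5.5Ps = -98 + 2Ps, so Ps = 1459/15.
Buyers pay Pb = 1459/15 − 19 = 1174/15; x' = -98 + 2·(1459/15) = 1448/15.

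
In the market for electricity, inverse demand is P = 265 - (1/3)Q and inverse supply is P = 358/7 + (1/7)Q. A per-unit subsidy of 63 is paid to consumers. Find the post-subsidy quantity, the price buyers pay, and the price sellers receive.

Pre-subsidy: 265 - (1/3)Q = 358/7 + (1/7)Q gives Q* = 449.1 and P* = 115.3.
With the rebate, buyers effectively pay Pb = Ps − 63, where Ps is the price sellers receive.
On the curves, Pb = 265 - (1/3)Q and Ps = 358/7 + (1/7)Q; the wedge Ps − Pb = 63 gives 358/7 + (1/7)Q − (265 - (1/3)Q) = 63, so Q' = 581.4.
Then Pb = 265 − (1/3)·581.4 = 71.2 and Ps = 358/7 + (1/7)·581.4 = 134.2.

Q' = 581.4; buyers pay 71.2; sellers receive 134.2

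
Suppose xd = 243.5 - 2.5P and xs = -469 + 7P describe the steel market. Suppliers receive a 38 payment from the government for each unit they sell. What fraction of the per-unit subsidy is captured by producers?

Producer share = 5/19

Pre-subsidy: 243.5 - 2.5P = -469 + 7P gives P* = 75, x* = 56.
With the subsidy, sellers receive Ps = Pb + 38 for each unit, where Pb is the price buyers pay.
Supply in terms of Pb becomes xs = -469 + 7(Pb + 38) = -203 + 7Pb. Setting this equal to demand: 243.5 - 2.5Pb = -203 + 7Pb, so Pb = 47.
Sellers receive Ps = 47 + 38 = 85; x' = 243.5 − 2.5·47 = 126.
Buyers' price falls by P* − Pb = 75 − 47 = 28; sellers' price rises by Ps − P* = 85 − 75 = 10.
So producers capture 10/38 = 5/19 of each unit of subsidy.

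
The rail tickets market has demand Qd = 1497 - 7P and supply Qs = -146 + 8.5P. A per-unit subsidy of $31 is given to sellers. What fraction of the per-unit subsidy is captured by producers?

Pre-subsidy: 1497 - 7P = -146 + 8.5P gives P* = 106, Q* = 755.
With the subsidy, sellers receive Ps = Pb + 31 for each unit, where Pb is the price buyers pay.
Supply in terms of Pb becomes Qs = -146 + 8.5(Pb + 31) = 117.5 + 8.5Pb. Setting this equal to demand: 1497 - 7Pb = 117.5 + 8.5Pb, so Pb = 89.
Sellers receive Ps = 89 + 31 = 120; Q' = 1497 − 7·89 = 874.
Buyers' price falls by P* − Pb = 106 − 89 = 17; sellers' price rises by Ps − P* = 120 − 106 = 14.
So producers capture 14/31 = 14/31 of each unit of subsidy.

Producer share = 14/31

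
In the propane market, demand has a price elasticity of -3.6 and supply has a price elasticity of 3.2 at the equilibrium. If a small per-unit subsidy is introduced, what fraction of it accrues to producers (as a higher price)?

For a small subsidy around the equilibrium, the benefit split depends on the relative slopes, which at a point are proportional to the elasticities.
Buyer share = εs/(εs + |εd|) = 3.2/(3.2 + 3.6) = 8/17; seller share = |εd|/(εs + |εd|) = 9/17.
So producers capture 9/17 of the subsidy.

Producer share = 9/17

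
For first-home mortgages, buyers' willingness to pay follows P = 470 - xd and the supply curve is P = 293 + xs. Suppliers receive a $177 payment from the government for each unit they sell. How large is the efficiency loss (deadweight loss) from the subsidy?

Pre-subsidy: 470 - x = 293 + x gives x* = 88.5 and P* = 381.5.
With the subsidy, sellers receive Ps = Pb + 177 for each unit, where Pb is the price buyers pay.
On the curves, Pb = 470 - x and Ps = 293 + x; the wedge Ps − Pb = 177 gives 293 + x − (470 - x) = 177, so x' = 177.
Then Pb = 470 − 1·177 = 293 and Ps = 293 + 1·177 = 470.
The subsidy expands output by 177 − 88.5 = 88.5 past the efficient level; on those units the gap between marginal cost and willingness to pay runs from 0 up to 177.
DWL = ½ × 177 × 88.5 = 7832.25.

Deadweight loss = $7832.25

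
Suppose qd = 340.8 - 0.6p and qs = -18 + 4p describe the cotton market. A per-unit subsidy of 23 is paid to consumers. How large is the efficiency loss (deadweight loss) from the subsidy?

Pre-subsidy: 340.8 - 0.6p = -18 + 4p gives p* = 78, q* = 294.
With the rebate, buyers effectively pay pb = ps − 23, where ps is the price sellers receive.
Demand in terms of ps becomes qd = 340.8 − 0.6(ps − 23) = 354.6 - 0.6ps. Setting this equal to supply: 354.6 - 0.6ps = -18 + 4ps, so ps = 81.
Buyers pay pb = 81 − 23 = 58; q' = -18 + 4·81 = 306.
The subsidy expands output by 306 − 294 = 12 past the efficient level; on those units the gap between marginal cost and willingness to pay runs from 0 up to 23.
DWL = ½ × 23 × 12 = 138.

Deadweight loss = 138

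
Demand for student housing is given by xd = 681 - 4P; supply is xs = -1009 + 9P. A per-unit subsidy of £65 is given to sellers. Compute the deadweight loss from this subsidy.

Deadweight loss = £5850

Pre-subsidy: 681 - 4P = -1009 + 9P gives P* = 130, x* = 161.
With the subsidy, sellers receive Ps = Pb + 65 for each unit, where Pb is the price buyers pay.
Supply in terms of Pb becomes xs = -1009 + 9(Pb + 65) = -424 + 9Pb. Setting this equal to demand: 681 - 4Pb = -424 + 9Pb, so Pb = 85.
Sellers receive Ps = 85 + 65 = 150; x' = 681 − 4·85 = 341.
The subsidy expands output by 341 − 161 = 180 past the efficient level; on those units the gap between marginal cost and willingness to pay runs from 0 up to 65.
DWL = ½ × 65 × 180 = 5850.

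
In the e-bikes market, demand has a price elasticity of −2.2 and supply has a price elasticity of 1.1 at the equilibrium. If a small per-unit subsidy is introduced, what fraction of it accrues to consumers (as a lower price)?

For a small subsidy around the equilibrium, the benefit split depends on the relative slopes, which at a point are proportional to the elasticities.
Buyer share = εs/(εs + |εd|) = 1.1/(1.1 + 2.2) = 1/3; seller share = |εd|/(εs + |εd|) = 2/3.

Consumer share = 1/3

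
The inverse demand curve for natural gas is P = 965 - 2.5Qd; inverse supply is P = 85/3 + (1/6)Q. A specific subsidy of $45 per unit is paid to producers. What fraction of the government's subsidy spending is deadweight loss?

Pre-subsidy: 965 - 2.5Q = 85/3 + (1/6)Q gives Q* = 351.25 and P* = 86.875.
With the subsidy, sellers receive Ps = Pb + 45 for each unit, where Pb is the price buyers pay.
On the curves, Pb = 965 - 2.5Q and Ps = 85/3 + (1/6)Q; the wedge Ps − Pb = 45 gives 85/3 + (1/6)Q − (965 - 2.5Q) = 45, so Q' = 368.125.
Then Pb = 965 − 2.5·368.125 = 44.6875 and Ps = 85/3 + (1/6)·368.125 = 89.6875.
ΔCS = ½(351.25 + 368.125)(86.875 − 44.6875) = 15174.31640625; ΔPS = ½(351.25 + 368.125)(89.6875 − 86.875) = 1011.62109375.
Government spending = 45 × 368.125 = 16565.625.
DWL = ½ × 45 × (368.125 − 351.25) = 379.6875; fraction = 379.6875 / 16565.625 = 27/1178.

DWL / government spending = 27/1178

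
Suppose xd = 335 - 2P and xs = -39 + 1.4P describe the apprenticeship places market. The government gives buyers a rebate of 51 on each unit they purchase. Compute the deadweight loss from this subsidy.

Pre-subsidy: 335 - 2P = -39 + 1.4P gives P* = 110, x* = 115.
With the rebate, buyers effectively pay Pb = Ps − 51, where Ps is the price sellers receive.
Demand in terms of Ps becomes xd = 335 − 2(Ps − 51) = 437 - 2Ps. Setting this equal to supply: 437 - 2Ps = -39 + 1.4Ps, so Ps = 140.
Buyers pay Pb = 140 − 51 = 89; x' = -39 + 1.4·140 = 157.
The subsidy expands output by 157 − 115 = 42 past the efficient level; on those units the gap between marginal cost and willingness to pay runs from 0 up to 51.
DWL = ½ × 51 × 42 = 1071.

Deadweight loss = 1071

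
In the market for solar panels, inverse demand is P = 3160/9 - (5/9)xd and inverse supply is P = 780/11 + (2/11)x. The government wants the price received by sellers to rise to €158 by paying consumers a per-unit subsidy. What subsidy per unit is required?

Required subsidy s = €73 per unit

At a seller price of 158, quantity supplied is -390 + 5.5·158 = 479.
Buyers absorb 479 only when they pay Pb = 3160/9 − (5/9)·479 = 85.
s = Ps − Pb = 158 − 85 = 73.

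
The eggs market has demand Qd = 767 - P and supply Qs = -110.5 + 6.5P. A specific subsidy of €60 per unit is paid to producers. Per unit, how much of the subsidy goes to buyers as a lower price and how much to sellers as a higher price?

Buyers gain €52 per unit; sellers gain €8 per unit

Pre-subsidy: 767 - P = -110.5 + 6.5P gives P* = 117, Q* = 650.
With the subsidy, sellers receive Ps = Pb + 60 for each unit, where Pb is the price buyers pay.
Supply in terms of Pb becomes Qs = -110.5 + 6.5(Pb + 60) = 279.5 + 6.5Pb. Setting this equal to demand: 767 - Pb = 279.5 + 6.5Pb, so Pb = 65.
Sellers receive Ps = 65 + 60 = 125; Q' = 767 − 1·65 = 702.
Buyers' price falls by P* − Pb = 117 − 65 = 52; sellers' price rises by Ps − P* = 125 − 117 = 8.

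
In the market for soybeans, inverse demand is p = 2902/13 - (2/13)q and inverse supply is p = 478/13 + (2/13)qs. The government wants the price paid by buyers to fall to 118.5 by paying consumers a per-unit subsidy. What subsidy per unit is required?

At a buyer price of 118.5, quantity demanded is 1451 − 6.5·118.5 = 680.75.
Sellers supply 680.75 only when they receive ps = 478/13 + (2/13)·680.75 = 141.5.
s = ps − pb = 141.5 − 118.5 = 23.

Required subsidy s = 23 per unit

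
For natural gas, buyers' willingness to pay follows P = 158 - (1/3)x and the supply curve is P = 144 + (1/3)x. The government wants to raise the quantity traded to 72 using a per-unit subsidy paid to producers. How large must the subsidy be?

At x = 72, from the demand curve buyers pay Pb = 158 − (1/3)·72 = 134; from the supply curve sellers need Ps = 144 + (1/3)·72 = 168.
The subsidy must fill the gap: s = Ps − Pb = 168 − 134 = 34.

Required subsidy s = 34 per unit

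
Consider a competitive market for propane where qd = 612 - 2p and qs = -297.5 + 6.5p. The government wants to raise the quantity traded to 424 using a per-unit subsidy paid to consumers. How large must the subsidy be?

At q = 424, invert demand for the buyer price: pb = (612 − 424)/2 = 94; invert supply for the seller price: ps = (424 − (-297.5))/6.5 = 111.
The subsidy must fill the gap: s = ps − pb = 111 − 94 = 17.

Required subsidy s = 17 per unit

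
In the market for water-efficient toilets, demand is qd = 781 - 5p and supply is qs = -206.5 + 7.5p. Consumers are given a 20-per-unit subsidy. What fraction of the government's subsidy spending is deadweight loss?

DWL / government spending = 15/223

Pre-subsidy: 781 - 5p = -206.5 + 7.5p gives p* = 79, q* = 386.
With the rebate, buyers effectively pay pb = ps − 20, where ps is the price sellers receive.
Demand in terms of ps becomes qd = 781 − 5(ps − 20) = 881 - 5ps. Setting this equal to supply: 881 - 5ps = -206.5 + 7.5ps, so ps = 87.
Buyers pay pb = 87 − 20 = 67; q' = -206.5 + 7.5·87 = 446.
ΔCS = ½(386 + 446)(79 − 67) = 4992; ΔPS = ½(386 + 446)(87 − 79) = 3328.
Government spending = 20 × 446 = 8920.
DWL = ½ × 20 × (446 − 386) = 600; fraction = 600 / 8920 = 15/223.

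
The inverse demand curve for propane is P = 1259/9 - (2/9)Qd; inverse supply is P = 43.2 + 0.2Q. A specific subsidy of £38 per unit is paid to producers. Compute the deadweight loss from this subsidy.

Pre-subsidy: 1259/9 - (2/9)Q = 43.2 + 0.2Q gives Q* = 229 and P* = 89.
With the subsidy, sellers receive Ps = Pb + 38 for each unit, where Pb is the price buyers pay.
On the curves, Pb = 1259/9 - (2/9)Q and Ps = 43.2 + 0.2Q; the wedge Ps − Pb = 38 gives 43.2 + 0.2Q − (1259/9 - (2/9)Q) = 38, so Q' = 319.
Then Pb = 1259/9 − (2/9)·319 = 69 and Ps = 43.2 + 0.2·319 = 107.
The subsidy expands output by 319 − 229 = 90 past the efficient level; on those units the gap between marginal cost and willingness to pay runs from 0 up to 38.
DWL = ½ × 38 × 90 = 1710.

Deadweight loss = £1710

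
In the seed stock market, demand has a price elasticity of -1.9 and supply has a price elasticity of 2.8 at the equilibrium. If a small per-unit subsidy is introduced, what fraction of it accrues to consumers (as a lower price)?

Consumer share = 28/47

For a small subsidy around the equilibrium, the benefit split depends on the relative slopes, which at a point are proportional to the elasticities.
Buyer share = εs/(εs + |εd|) = 2.8/(2.8 + 1.9) = 28/47; seller share = |εd|/(εs + |εd|) = 19/47.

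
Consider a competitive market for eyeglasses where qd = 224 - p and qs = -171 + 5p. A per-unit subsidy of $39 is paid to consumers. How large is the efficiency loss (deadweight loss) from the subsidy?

Pre-subsidy: 224 - p = -171 + 5p gives p* = 395/6, q* = 949/6.
With the rebate, buyers effectively pay pb = ps − 39, where ps is the price sellers receive.
Demand in terms of ps becomes qd = 224 − 1(ps − 39) = 263 - ps. Setting this equal to supply: 263 - ps = -171 + 5ps, so ps = 217/3.
Buyers pay pb = 217/3 − 39 = 100/3; q' = -171 + 5·(217/3) = 572/3.
The subsidy expands output by 572/3 − 949/6 = 32.5 past the efficient level; on those units the gap between marginal cost and willingness to pay runs from 0 up to 39.
DWL = ½ × 39 × 32.5 = 633.75.

Deadweight loss = $633.75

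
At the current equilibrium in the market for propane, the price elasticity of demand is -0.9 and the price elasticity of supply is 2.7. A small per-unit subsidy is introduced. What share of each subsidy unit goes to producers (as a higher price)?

For a small subsidy around the equilibrium, the benefit split depends on the relative slopes, which at a point are proportional to the elasticities.
Buyer share = εs/(εs + |εd|) = 2.7/(2.7 + 0.9) = 0.75; seller share = |εd|/(εs + |εd|) = 0.25.
So producers capture 0.25 of the subsidy.

Producer share = 0.25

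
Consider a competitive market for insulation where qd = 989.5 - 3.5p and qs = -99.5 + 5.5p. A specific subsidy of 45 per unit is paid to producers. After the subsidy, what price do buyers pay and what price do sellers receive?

Buyers pay 93.5; sellers receive 138.5

Pre-subsidy: 989.5 - 3.5p = -99.5 + 5.5p gives p* = 121, q* = 566.
With the subsidy, sellers receive ps = pb + 45 for each unit, where pb is the price buyers pay.
Supply in terms of pb becomes qs = -99.5 + 5.5(pb + 45) = 148 + 5.5pb. Setting this equal to demand: 989.5 - 3.5pb = 148 + 5.5pb, so pb = 93.5.
Sellers receive ps = 93.5 + 45 = 138.5; q' = 989.5 − 3.5·93.5 = 662.25.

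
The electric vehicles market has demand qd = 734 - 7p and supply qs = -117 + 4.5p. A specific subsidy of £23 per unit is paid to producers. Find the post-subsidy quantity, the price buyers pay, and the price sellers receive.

q' = 279; buyers pay £65; sellers receive £88

Pre-subsidy: 734 - 7p = -117 + 4.5p gives p* = 74, q* = 216.
With the subsidy, sellers receive ps = pb + 23 for each unit, where pb is the price buyers pay.
Supply in terms of pb becomes qs = -117 + 4.5(pb + 23) = -13.5 + 4.5pb. Setting this equal to demand: 734 - 7pb = -13.5 + 4.5pb, so pb = 65.
Sellers receive ps = 65 + 23 = 88; q' = 734 − 7·65 = 279.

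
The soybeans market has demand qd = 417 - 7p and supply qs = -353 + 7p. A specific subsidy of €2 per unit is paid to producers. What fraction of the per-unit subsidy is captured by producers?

Producer share = 0.5

Pre-subsidy: 417 - 7p = -353 + 7p gives p* = 55, q* = 32.
With the subsidy, sellers receive ps = pb + 2 for each unit, where pb is the price buyers pay.
Supply in terms of pb becomes qs = -353 + 7(pb + 2) = -339 + 7pb. Setting this equal to demand: 417 - 7pb = -339 + 7pb, so pb = 54.
Sellers receive ps = 54 + 2 = 56; q' = 417 − 7·54 = 39.
Buyers' price falls by p* − pb = 55 − 54 = 1; sellers' price rises by ps − p* = 56 − 55 = 1.
So producers capture 1/2 = 0.5 of each unit of subsidy.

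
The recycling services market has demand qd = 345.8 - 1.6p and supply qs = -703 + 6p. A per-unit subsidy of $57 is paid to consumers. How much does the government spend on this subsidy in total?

Pre-subsidy: 345.8 - 1.6p = -703 + 6p gives p* = 138, q* = 125.
With the rebate, buyers effectively pay pb = ps − 57, where ps is the price sellers receive.
Demand in terms of ps becomes qd = 345.8 − 1.6(ps − 57) = 437 - 1.6ps. Setting this equal to supply: 437 - 1.6ps = -703 + 6ps, so ps = 150.
Buyers pay pb = 150 − 57 = 93; q' = -703 + 6·150 = 197.
Government outlay = subsidy × quantity = 57 × 197 = 11229.

Government cost = $11229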